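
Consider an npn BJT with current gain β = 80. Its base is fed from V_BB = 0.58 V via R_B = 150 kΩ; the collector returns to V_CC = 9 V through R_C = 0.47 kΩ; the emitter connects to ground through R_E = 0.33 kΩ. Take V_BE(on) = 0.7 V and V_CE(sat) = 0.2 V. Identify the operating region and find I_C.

V_BB = 0.58 V ≤ V_BE(on) = 0.7 V, so the base-emitter junction is not forward biased.
The transistor is in cutoff: I_B = I_C = 0.

cutoff; I_C ≈ 0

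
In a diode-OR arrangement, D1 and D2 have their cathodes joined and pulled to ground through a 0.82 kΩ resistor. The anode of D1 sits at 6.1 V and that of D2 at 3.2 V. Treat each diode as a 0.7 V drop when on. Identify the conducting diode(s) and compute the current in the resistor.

Only D1 conducts; I_R ≈ 6.6 mA

Assume both conduct. Then node N would need to be at both 6.1−0.7 = 5.4 V and 3.2−0.7 = 2.5 V, which is impossible.
Assume only D1 conducts: V_N = 6.1 − 0.7 = 5.4 V, so I_R = 5.4/0.82 = 6.59 mA.
Check D2: its anode-to-cathode voltage is 3.2 − 5.4 = -2.2 V < 0.7 V, so it is off. The assumption is consistent.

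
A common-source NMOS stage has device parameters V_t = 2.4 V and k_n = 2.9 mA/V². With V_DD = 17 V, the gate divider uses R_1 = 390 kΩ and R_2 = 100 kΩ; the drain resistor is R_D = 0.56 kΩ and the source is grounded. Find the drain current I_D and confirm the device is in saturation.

V_G = V_DD·R_2/(R_1+R_2) = 17×100/490 = 3.47 V. With the source grounded, V_GS = V_G = 3.47 V.
Assume saturation: I_D = (k_n/2)(V_GS − V_t)² = (2.9/2)×(3.47 − 2.4)² = 1.45×1.07² = 1.66 mA.
V_DS = V_DD − I_D·R_D = 17 − 1.66×0.56 = 16.1 V.
Saturation requires V_DS ≥ V_GS − V_t = 1.07 V; 16.1 ≥ 1.07 ✓.

I_D ≈ 1.7 mA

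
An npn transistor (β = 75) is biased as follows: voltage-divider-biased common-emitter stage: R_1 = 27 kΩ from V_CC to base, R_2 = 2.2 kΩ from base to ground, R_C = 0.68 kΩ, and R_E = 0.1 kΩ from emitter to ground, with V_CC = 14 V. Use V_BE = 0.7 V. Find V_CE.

V_CE ≈ 12 V

Thevenize the base divider: V_Th = V_CC·R_2/(R_1+R_2) = 14×2.2/29.2 = 1.05 V, R_Th = R_1‖R_2 = 2.03 kΩ.
Base-emitter loop: V_Th = I_B·R_Th + V_BE + (β+1)I_B·R_E, so I_B = (1.05 − 0.7) / (2.03 + 76×0.1) = 0.0368 mA.
I_C = β·I_B = 75×0.0368 = 2.76 mA, and I_E = (β+1)I_B = 2.8 mA.
V_CE = V_CC − I_C·R_C − I_E·R_E = 14 − 2.76×0.68 − 2.8×0.1 = 11.8 V.
V_CE = 11.8 V > 0.2 V confirms active-region operation.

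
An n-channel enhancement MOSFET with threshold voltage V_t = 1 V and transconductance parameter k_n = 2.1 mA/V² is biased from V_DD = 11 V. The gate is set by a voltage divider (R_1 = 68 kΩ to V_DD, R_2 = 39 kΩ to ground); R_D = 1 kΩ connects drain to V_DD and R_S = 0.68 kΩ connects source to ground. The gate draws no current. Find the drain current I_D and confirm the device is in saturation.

V_G = V_DD·R_2/(R_1+R_2) = 11×39/107 = 4.01 V.
Assume saturation: I_D = (k_n/2)(V_GS − V_t)² with V_GS = V_G − I_D·R_S = 4.01 − 0.68·I_D.
Substituting gives 0.486·I_D² − 5.3·I_D + 9.51 = 0, with roots I_D = 2.27 or 8.65 mA.
The root I_D = 8.65 mA gives V_GS = -1.87 V ≤ V_t, so take I_D = 2.27 mA.
Then V_GS = 2.47 V and V_DS = V_DD − I_D(R_D+R_S) = 11 − 2.27×1.68 = 7.19 V.
Saturation requires V_DS ≥ V_GS − V_t = 1.47 V; 7.19 ≥ 1.47 ✓.

I_D ≈ 2.3 mA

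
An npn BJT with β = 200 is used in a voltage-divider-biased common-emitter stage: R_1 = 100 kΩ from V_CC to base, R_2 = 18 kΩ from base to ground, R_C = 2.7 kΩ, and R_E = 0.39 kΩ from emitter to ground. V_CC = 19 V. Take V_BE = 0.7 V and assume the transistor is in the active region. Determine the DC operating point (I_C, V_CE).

I_C ≈ 4.7 mA, V_CE ≈ 4.5 V

Thevenize the base divider: V_Th = V_CC·R_2/(R_1+R_2) = 19×18/118 = 2.9 V, R_Th = R_1‖R_2 = 15.3 kΩ.
Base-emitter loop: V_Th = I_B·R_Th + V_BE + (β+1)I_B·R_E, so I_B = (2.9 − 0.7) / (15.3 + 201×0.39) = 0.0235 mA.
I_C = β·I_B = 200×0.0235 = 4.7 mA, and I_E = (β+1)I_B = 4.72 mA.
V_CE = V_CC − I_C·R_C − I_E·R_E = 19 − 4.7×2.7 − 4.72×0.39 = 4.48 V.
V_CE = 4.48 V > 0.2 V confirms active-region operation.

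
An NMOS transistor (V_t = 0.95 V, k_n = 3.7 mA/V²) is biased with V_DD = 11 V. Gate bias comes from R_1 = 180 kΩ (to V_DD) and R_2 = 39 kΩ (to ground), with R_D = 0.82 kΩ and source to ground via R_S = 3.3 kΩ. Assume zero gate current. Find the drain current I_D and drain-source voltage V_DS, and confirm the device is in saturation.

V_G = V_DD·R_2/(R_1+R_2) = 11×39/219 = 1.96 V.
Assume saturation: I_D = (k_n/2)(V_GS − V_t)² with V_GS = V_G − I_D·R_S = 1.96 − 3.3·I_D.
Substituting gives 20.1·I_D² − 13.3·I_D + 1.88 = 0, with roots I_D = 0.205 or 0.456 mA.
The root I_D = 0.456 mA gives V_GS = 0.453 V ≤ V_t, so take I_D = 0.205 mA.
Then V_GS = 1.28 V and V_DS = V_DD − I_D(R_D+R_S) = 11 − 0.205×4.12 = 10.2 V.
Saturation requires V_DS ≥ V_GS − V_t = 0.333 V; 10.2 ≥ 0.333 ✓.

I_D ≈ 0.2 mA, V_DS ≈ 10 V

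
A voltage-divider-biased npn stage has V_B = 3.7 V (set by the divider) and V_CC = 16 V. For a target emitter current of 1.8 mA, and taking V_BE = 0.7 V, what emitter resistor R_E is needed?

V_E = V_B − V_BE = 3.7 − 0.7 = 3 V.
R_E = V_E / I_E = 3 / 1.8 = 1.67 kΩ.

R_E ≈ 1.7 kΩ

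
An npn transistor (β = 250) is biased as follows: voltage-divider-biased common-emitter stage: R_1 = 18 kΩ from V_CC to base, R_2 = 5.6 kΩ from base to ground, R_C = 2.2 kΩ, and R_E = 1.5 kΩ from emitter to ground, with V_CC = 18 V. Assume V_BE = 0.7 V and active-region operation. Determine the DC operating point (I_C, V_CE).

I_C ≈ 2.3 mA, V_CE ≈ 9.3 V

Thevenize the base divider: V_Th = V_CC·R_2/(R_1+R_2) = 18×5.6/23.6 = 4.27 V, R_Th = R_1‖R_2 = 4.27 kΩ.
Base-emitter loop: V_Th = I_B·R_Th + V_BE + (β+1)I_B·R_E, so I_B = (4.27 − 0.7) / (4.27 + 251×1.5) = 0.00938 mA.
I_C = β·I_B = 250×0.00938 = 2.34 mA, and I_E = (β+1)I_B = 2.35 mA.
V_CE = V_CC − I_C·R_C − I_E·R_E = 18 − 2.34×2.2 − 2.35×1.5 = 9.31 V.
V_CE = 9.31 V > 0.2 V confirms active-region operation.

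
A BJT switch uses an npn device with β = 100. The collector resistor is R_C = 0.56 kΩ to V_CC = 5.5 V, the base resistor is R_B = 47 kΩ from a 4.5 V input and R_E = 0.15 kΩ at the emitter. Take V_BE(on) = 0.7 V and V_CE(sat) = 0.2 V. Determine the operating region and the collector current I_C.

active; I_C ≈ 6.1 mA

Assume active. Base-emitter loop: I_B = (V_BB − V_BE)/(R_B + (β+1)R_E) = (4.5 − 0.7)/(47 + 101×0.15) = 0.0611 mA.
I_C = β·I_B = 100×0.0611 = 6.11 mA.
V_CE = V_CC − I_C·R_C − I_E·R_E = 5.5 − 6.11×0.56 − 6.18×0.15 = 1.15 V > V_CE(sat), so the active-region assumption holds.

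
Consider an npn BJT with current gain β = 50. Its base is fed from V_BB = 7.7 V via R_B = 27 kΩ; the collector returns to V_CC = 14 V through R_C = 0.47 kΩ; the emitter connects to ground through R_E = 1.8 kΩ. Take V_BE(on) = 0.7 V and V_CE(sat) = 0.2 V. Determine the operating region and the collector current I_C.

Assume active. Base-emitter loop: I_B = (V_BB − V_BE)/(R_B + (β+1)R_E) = (7.7 − 0.7)/(27 + 51×1.8) = 0.0589 mA.
I_C = β·I_B = 50×0.0589 = 2.95 mA.
V_CE = V_CC − I_C·R_C − I_E·R_E = 14 − 2.95×0.47 − 3.01×1.8 = 7.21 V > V_CE(sat), so the active-region assumption holds.

active; I_C ≈ 2.9 mA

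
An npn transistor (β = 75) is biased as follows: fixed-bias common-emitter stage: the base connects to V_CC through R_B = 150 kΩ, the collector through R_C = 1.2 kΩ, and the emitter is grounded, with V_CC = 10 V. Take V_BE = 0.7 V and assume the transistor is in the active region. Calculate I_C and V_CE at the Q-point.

Base loop: V_CC = I_B·R_B + V_BE, so I_B = (10 − 0.7)/150 kΩ = 0.062 mA.
In the active region I_C = β·I_B = 75 × 0.062 = 4.65 mA.
Collector loop: V_CE = V_CC − I_C·R_C = 10 − 4.65×1.2 = 4.42 V.
Since V_CE = 4.42 V > V_CE(sat) ≈ 0.2 V, the transistor is in the active region as assumed.

I_C ≈ 4.7 mA, V_CE ≈ 4.4 V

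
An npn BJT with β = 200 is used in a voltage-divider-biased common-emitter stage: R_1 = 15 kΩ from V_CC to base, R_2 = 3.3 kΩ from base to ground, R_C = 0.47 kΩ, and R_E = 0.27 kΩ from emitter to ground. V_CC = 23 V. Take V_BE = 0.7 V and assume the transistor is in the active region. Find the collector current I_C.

I_C ≈ 12 mA

Thevenize the base divider: V_Th = V_CC·R_2/(R_1+R_2) = 23×3.3/18.3 = 4.15 V, R_Th = R_1‖R_2 = 2.7 kΩ.
Base-emitter loop: V_Th = I_B·R_Th + V_BE + (β+1)I_B·R_E, so I_B = (4.15 − 0.7) / (2.7 + 201×0.27) = 0.0605 mA.
I_C = β·I_B = 200×0.0605 = 12.1 mA, and I_E = (β+1)I_B = 12.2 mA.
V_CE = V_CC − I_C·R_C − I_E·R_E = 23 − 12.1×0.47 − 12.2×0.27 = 14 V.
V_CE = 14 V > 0.2 V confirms active-region operation.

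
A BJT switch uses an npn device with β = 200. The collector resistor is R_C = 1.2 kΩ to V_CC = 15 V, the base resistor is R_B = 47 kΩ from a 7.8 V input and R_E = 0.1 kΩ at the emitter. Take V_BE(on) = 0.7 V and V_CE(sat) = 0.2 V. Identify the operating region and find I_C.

Assume active: I_B = (7.8 − 0.7)/(47 + 201×0.1) = 0.106 mA, I_C = β·I_B = 21.2 mA.
Then V_CE = 15 − 21.2×1.2 − 21.3×0.1 = -12.5 V < 0.2 V — the active assumption fails.
Re-solve with V_CE = 0.2 V. KCL at the emitter: V_E/R_E = (V_BB−0.7−V_E)/R_B + (V_CC−0.2−V_E)/R_C, giving V_E = 1.15 V.
I_C = (V_CC − 0.2 − V_E)/R_C = (14.8 − 1.15)/1.2 = 11.4 mA.
Check: I_B = (7.1 − 1.15)/47 = 0.127 mA, and β·I_B = 25.3 mA > I_C, confirming saturation.

saturation; I_C ≈ 11 mA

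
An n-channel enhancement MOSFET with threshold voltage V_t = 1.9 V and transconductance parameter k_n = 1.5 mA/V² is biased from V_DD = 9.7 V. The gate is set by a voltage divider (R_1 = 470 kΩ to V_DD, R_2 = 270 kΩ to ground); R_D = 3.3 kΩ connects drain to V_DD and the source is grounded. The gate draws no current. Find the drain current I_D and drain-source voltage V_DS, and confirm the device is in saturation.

I_D ≈ 2 mA, V_DS ≈ 3 V

V_G = V_DD·R_2/(R_1+R_2) = 9.7×270/740 = 3.54 V. With the source grounded, V_GS = V_G = 3.54 V.
Assume saturation: I_D = (k_n/2)(V_GS − V_t)² = (1.5/2)×(3.54 − 1.9)² = 0.75×1.64² = 2.02 mA.
V_DS = V_DD − I_D·R_D = 9.7 − 2.02×3.3 = 3.05 V.
Saturation requires V_DS ≥ V_GS − V_t = 1.64 V; 3.05 ≥ 1.64 ✓.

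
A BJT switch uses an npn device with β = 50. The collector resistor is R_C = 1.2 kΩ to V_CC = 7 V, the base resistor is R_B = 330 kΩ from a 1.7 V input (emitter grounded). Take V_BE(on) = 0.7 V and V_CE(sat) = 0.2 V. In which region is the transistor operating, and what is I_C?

Assume active. Base-emitter loop: I_B = (V_BB − V_BE)/R_B = (1.7 − 0.7)/330 = 0.00303 mA.
I_C = β·I_B = 50×0.00303 = 0.152 mA.
V_CE = V_CC − I_C·R_C = 7 − 0.152×1.2 = 6.82 V > V_CE(sat), so the active-region assumption holds.

active; I_C ≈ 0.15 mA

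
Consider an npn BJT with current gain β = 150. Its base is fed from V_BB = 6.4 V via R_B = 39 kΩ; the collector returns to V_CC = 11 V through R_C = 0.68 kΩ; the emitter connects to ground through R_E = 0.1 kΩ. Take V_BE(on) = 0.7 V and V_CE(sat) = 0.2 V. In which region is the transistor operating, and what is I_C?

saturation; I_C ≈ 14 mA

Assume active: I_B = (6.4 − 0.7)/(39 + 151×0.1) = 0.105 mA, I_C = β·I_B = 15.8 mA.
Then V_CE = 11 − 15.8×0.68 − 15.9×0.1 = -1.34 V < 0.2 V — the active assumption fails.
Re-solve with V_CE = 0.2 V. KCL at the emitter: V_E/R_E = (V_BB−0.7−V_E)/R_B + (V_CC−0.2−V_E)/R_C, giving V_E = 1.39 V.
I_C = (V_CC − 0.2 − V_E)/R_C = (10.8 − 1.39)/0.68 = 13.8 mA.
Check: I_B = (5.7 − 1.39)/39 = 0.11 mA, and β·I_B = 16.6 mA > I_C, confirming saturation.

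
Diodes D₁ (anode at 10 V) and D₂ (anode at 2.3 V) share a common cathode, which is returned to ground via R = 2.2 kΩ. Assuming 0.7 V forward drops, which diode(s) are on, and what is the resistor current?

Assume both conduct. Then node N would need to be at both 10−0.7 = 9.3 V and 2.3−0.7 = 1.6 V, which is impossible.
Assume only D₁ conducts: V_N = 10 − 0.7 = 9.3 V, so I_R = 9.3/2.2 = 4.23 mA.
Check D₂: its anode-to-cathode voltage is 2.3 − 9.3 = -7 V < 0.7 V, so it is off. The assumption is consistent.

Only D₁ conducts; I_R ≈ 4.2 mA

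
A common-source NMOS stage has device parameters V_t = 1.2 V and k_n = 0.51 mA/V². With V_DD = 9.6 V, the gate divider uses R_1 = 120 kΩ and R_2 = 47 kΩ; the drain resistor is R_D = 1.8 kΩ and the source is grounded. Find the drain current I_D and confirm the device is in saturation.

I_D ≈ 0.58 mA

V_G = V_DD·R_2/(R_1+R_2) = 9.6×47/167 = 2.7 V. With the source grounded, V_GS = V_G = 2.7 V.
Assume saturation: I_D = (k_n/2)(V_GS − V_t)² = (0.51/2)×(2.7 − 1.2)² = 0.255×1.5² = 0.575 mA.
V_DS = V_DD − I_D·R_D = 9.6 − 0.575×1.8 = 8.56 V.
Saturation requires V_DS ≥ V_GS − V_t = 1.5 V; 8.56 ≥ 1.5 ✓.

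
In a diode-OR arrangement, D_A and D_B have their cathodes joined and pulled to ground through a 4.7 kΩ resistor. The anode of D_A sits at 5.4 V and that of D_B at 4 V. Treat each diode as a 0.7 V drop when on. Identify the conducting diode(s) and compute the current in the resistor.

Only D_A conducts; I_R ≈ 1 mA

Assume both conduct. Then node N would need to be at both 5.4−0.7 = 4.7 V and 4−0.7 = 3.3 V, which is impossible.
Assume only D_A conducts: V_N = 5.4 − 0.7 = 4.7 V, so I_R = 4.7/4.7 = 1 mA.
Check D_B: its anode-to-cathode voltage is 4 − 4.7 = -0.7 V < 0.7 V, so it is off. The assumption is consistent.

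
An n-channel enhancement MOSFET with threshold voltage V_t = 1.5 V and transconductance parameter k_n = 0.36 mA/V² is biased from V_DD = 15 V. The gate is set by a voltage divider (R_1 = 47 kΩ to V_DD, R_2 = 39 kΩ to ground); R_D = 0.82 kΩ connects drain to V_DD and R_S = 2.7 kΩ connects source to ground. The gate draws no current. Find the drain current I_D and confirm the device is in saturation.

V_G = V_DD·R_2/(R_1+R_2) = 15×39/86 = 6.8 V.
Assume saturation: I_D = (k_n/2)(V_GS − V_t)² with V_GS = V_G − I_D·R_S = 6.8 − 2.7·I_D.
Substituting gives 1.31·I_D² − 6.15·I_D + 5.06 = 0, with roots I_D = 1.06 or 3.63 mA.
The root I_D = 3.63 mA gives V_GS = -2.99 V ≤ V_t, so take I_D = 1.06 mA.
Then V_GS = 3.93 V and V_DS = V_DD − I_D(R_D+R_S) = 15 − 1.06×3.52 = 11.3 V.
Saturation requires V_DS ≥ V_GS − V_t = 2.43 V; 11.3 ≥ 2.43 ✓.

I_D ≈ 1.1 mA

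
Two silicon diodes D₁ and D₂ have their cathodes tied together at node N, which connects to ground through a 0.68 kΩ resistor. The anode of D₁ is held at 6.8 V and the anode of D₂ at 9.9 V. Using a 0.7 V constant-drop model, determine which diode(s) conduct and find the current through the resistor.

Assume both conduct. Then node N would need to be at both 6.8−0.7 = 6.1 V and 9.9−0.7 = 9.2 V, which is impossible.
Assume only D₂ conducts: V_N = 9.9 − 0.7 = 9.2 V, so I_R = 9.2/0.68 = 13.5 mA.
Check D₁: its anode-to-cathode voltage is 6.8 − 9.2 = -2.4 V < 0.7 V, so it is off. The assumption is consistent.

Only D₂ conducts; I_R ≈ 14 mA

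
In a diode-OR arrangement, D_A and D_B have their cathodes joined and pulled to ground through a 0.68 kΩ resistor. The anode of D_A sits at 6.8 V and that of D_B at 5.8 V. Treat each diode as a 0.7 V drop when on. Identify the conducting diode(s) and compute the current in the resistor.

Assume both conduct. Then node N would need to be at both 6.8−0.7 = 6.1 V and 5.8−0.7 = 5.1 V, which is impossible.
Assume only D_A conducts: V_N = 6.8 − 0.7 = 6.1 V, so I_R = 6.1/0.68 = 8.97 mA.
Check D_B: its anode-to-cathode voltage is 5.8 − 6.1 = -0.3 V < 0.7 V, so it is off. The assumption is consistent.

Only D_A conducts; I_R ≈ 9 mA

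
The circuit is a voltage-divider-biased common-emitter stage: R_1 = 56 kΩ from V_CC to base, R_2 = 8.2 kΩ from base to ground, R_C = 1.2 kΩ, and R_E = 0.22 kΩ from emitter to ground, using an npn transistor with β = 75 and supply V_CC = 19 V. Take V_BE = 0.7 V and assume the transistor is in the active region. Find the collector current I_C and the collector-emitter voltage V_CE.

Thevenize the base divider: V_Th = V_CC·R_2/(R_1+R_2) = 19×8.2/64.2 = 2.43 V, R_Th = R_1‖R_2 = 7.15 kΩ.
Base-emitter loop: V_Th = I_B·R_Th + V_BE + (β+1)I_B·R_E, so I_B = (2.43 − 0.7) / (7.15 + 76×0.22) = 0.0723 mA.
I_C = β·I_B = 75×0.0723 = 5.43 mA, and I_E = (β+1)I_B = 5.5 mA.
V_CE = V_CC − I_C·R_C − I_E·R_E = 19 − 5.43×1.2 − 5.5×0.22 = 11.3 V.
V_CE = 11.3 V > 0.2 V confirms active-region operation.

I_C ≈ 5.4 mA, V_CE ≈ 11 V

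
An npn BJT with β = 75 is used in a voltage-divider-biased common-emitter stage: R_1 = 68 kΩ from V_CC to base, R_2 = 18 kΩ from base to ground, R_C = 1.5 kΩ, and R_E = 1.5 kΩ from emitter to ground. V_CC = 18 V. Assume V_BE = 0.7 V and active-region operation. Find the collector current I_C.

Thevenize the base divider: V_Th = V_CC·R_2/(R_1+R_2) = 18×18/86 = 3.77 V, R_Th = R_1‖R_2 = 14.2 kΩ.
Base-emitter loop: V_Th = I_B·R_Th + V_BE + (β+1)I_B·R_E, so I_B = (3.77 − 0.7) / (14.2 + 76×1.5) = 0.0239 mA.
I_C = β·I_B = 75×0.0239 = 1.79 mA, and I_E = (β+1)I_B = 1.82 mA.
V_CE = V_CC − I_C·R_C − I_E·R_E = 18 − 1.79×1.5 − 1.82×1.5 = 12.6 V.
V_CE = 12.6 V > 0.2 V confirms active-region operation.

I_C ≈ 1.8 mA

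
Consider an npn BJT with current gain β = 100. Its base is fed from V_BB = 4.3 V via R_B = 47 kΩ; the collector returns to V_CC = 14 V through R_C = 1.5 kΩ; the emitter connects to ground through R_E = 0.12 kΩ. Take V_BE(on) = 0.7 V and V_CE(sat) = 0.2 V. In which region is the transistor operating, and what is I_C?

Assume active. Base-emitter loop: I_B = (V_BB − V_BE)/(R_B + (β+1)R_E) = (4.3 − 0.7)/(47 + 101×0.12) = 0.0609 mA.
I_C = β·I_B = 100×0.0609 = 6.09 mA.
V_CE = V_CC − I_C·R_C − I_E·R_E = 14 − 6.09×1.5 − 6.15×0.12 = 4.13 V > V_CE(sat), so the active-region assumption holds.

active; I_C ≈ 6.1 mA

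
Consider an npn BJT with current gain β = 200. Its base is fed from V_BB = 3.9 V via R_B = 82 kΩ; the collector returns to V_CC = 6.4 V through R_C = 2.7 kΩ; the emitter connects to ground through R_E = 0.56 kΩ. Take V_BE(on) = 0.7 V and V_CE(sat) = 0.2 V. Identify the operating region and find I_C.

Assume active: I_B = (3.9 − 0.7)/(82 + 201×0.56) = 0.0164 mA, I_C = β·I_B = 3.29 mA.
Then V_CE = 6.4 − 3.29×2.7 − 3.31×0.56 = -4.33 V < 0.2 V — the active assumption fails.
Re-solve with V_CE = 0.2 V. KCL at the emitter: V_E/R_E = (V_BB−0.7−V_E)/R_B + (V_CC−0.2−V_E)/R_C, giving V_E = 1.08 V.
I_C = (V_CC − 0.2 − V_E)/R_C = (6.2 − 1.08)/2.7 = 1.9 mA.
Check: I_B = (3.2 − 1.08)/82 = 0.0259 mA, and β·I_B = 5.18 mA > I_C, confirming saturation.

saturation; I_C ≈ 1.9 mA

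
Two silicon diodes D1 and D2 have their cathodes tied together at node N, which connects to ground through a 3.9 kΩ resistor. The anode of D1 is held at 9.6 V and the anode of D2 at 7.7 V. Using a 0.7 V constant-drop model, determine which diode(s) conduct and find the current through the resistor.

Only D1 conducts; I_R ≈ 2.3 mA

Assume both conduct. Then node N would need to be at both 9.6−0.7 = 8.9 V and 7.7−0.7 = 7 V, which is impossible.
Assume only D1 conducts: V_N = 9.6 − 0.7 = 8.9 V, so I_R = 8.9/3.9 = 2.28 mA.
Check D2: its anode-to-cathode voltage is 7.7 − 8.9 = -1.2 V < 0.7 V, so it is off. The assumption is consistent.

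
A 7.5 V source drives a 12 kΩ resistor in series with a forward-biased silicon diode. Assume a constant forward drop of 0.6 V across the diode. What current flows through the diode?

I ≈ 0.58 mA

KVL around the loop: 7.5 = V_D + I·R = 0.6 + I × 12 kΩ.
So I = (7.5 − 0.6) / 12 kΩ = 6.9 / 12 = 0.575 mA.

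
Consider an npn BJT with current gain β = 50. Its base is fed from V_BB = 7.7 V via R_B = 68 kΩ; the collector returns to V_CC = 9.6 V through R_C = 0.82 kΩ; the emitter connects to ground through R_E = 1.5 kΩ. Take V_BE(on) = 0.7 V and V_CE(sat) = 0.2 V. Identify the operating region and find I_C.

active; I_C ≈ 2.4 mA

Assume active. Base-emitter loop: I_B = (V_BB − V_BE)/(R_B + (β+1)R_E) = (7.7 − 0.7)/(68 + 51×1.5) = 0.0484 mA.
I_C = β·I_B = 50×0.0484 = 2.42 mA.
V_CE = V_CC − I_C·R_C − I_E·R_E = 9.6 − 2.42×0.82 − 2.47×1.5 = 3.91 V > V_CE(sat), so the active-region assumption holds.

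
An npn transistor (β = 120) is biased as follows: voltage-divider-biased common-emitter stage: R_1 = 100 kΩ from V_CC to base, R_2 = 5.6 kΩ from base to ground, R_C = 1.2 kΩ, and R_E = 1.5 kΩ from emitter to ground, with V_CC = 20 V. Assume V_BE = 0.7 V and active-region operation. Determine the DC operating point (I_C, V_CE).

Thevenize the base divider: V_Th = V_CC·R_2/(R_1+R_2) = 20×5.6/106 = 1.06 V, R_Th = R_1‖R_2 = 5.3 kΩ.
Base-emitter loop: V_Th = I_B·R_Th + V_BE + (β+1)I_B·R_E, so I_B = (1.06 − 0.7) / (5.3 + 121×1.5) = 0.00193 mA.
I_C = β·I_B = 120×0.00193 = 0.232 mA, and I_E = (β+1)I_B = 0.234 mA.
V_CE = V_CC − I_C·R_C − I_E·R_E = 20 − 0.232×1.2 − 0.234×1.5 = 19.4 V.
V_CE = 19.4 V > 0.2 V confirms active-region operation.

I_C ≈ 0.23 mA, V_CE ≈ 19 V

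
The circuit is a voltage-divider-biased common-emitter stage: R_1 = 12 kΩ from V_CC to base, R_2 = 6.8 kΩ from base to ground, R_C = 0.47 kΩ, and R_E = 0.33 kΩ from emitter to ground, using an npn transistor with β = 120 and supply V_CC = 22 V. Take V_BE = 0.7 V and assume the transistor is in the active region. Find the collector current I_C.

Thevenize the base divider: V_Th = V_CC·R_2/(R_1+R_2) = 22×6.8/18.8 = 7.96 V, R_Th = R_1‖R_2 = 4.34 kΩ.
Base-emitter loop: V_Th = I_B·R_Th + V_BE + (β+1)I_B·R_E, so I_B = (7.96 − 0.7) / (4.34 + 121×0.33) = 0.164 mA.
I_C = β·I_B = 120×0.164 = 19.7 mA, and I_E = (β+1)I_B = 19.8 mA.
V_CE = V_CC − I_C·R_C − I_E·R_E = 22 − 19.7×0.47 − 19.8×0.33 = 6.21 V.
V_CE = 6.21 V > 0.2 V confirms active-region operation.

I_C ≈ 20 mA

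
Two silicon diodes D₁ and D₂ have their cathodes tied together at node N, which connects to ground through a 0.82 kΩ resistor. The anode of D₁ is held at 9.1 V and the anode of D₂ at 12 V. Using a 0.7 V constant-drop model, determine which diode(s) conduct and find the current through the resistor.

Assume both conduct. Then node N would need to be at both 9.1−0.7 = 8.4 V and 12−0.7 = 11.3 V, which is impossible.
Assume only D₂ conducts: V_N = 12 − 0.7 = 11.3 V, so I_R = 11.3/0.82 = 13.8 mA.
Check D₁: its anode-to-cathode voltage is 9.1 − 11.3 = -2.2 V < 0.7 V, so it is off. The assumption is consistent.

Only D₂ conducts; I_R ≈ 14 mA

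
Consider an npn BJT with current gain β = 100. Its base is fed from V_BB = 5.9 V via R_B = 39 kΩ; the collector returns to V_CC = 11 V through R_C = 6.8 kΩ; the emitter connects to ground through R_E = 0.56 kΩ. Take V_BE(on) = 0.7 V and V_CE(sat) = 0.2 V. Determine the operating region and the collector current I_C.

saturation; I_C ≈ 1.5 mA

Assume active: I_B = (5.9 − 0.7)/(39 + 101×0.56) = 0.0544 mA, I_C = β·I_B = 5.44 mA.
Then V_CE = 11 − 5.44×6.8 − 5.5×0.56 = -29.1 V < 0.2 V — the active assumption fails.
Re-solve with V_CE = 0.2 V. KCL at the emitter: V_E/R_E = (V_BB−0.7−V_E)/R_B + (V_CC−0.2−V_E)/R_C, giving V_E = 0.879 V.
I_C = (V_CC − 0.2 − V_E)/R_C = (10.8 − 0.879)/6.8 = 1.46 mA.
Check: I_B = (5.2 − 0.879)/39 = 0.111 mA, and β·I_B = 11.1 mA > I_C, confirming saturation.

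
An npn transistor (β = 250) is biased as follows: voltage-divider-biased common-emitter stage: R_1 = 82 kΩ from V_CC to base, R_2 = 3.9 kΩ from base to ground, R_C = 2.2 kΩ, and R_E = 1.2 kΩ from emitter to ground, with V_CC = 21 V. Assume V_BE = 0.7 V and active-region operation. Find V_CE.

Thevenize the base divider: V_Th = V_CC·R_2/(R_1+R_2) = 21×3.9/85.9 = 0.953 V, R_Th = R_1‖R_2 = 3.72 kΩ.
Base-emitter loop: V_Th = I_B·R_Th + V_BE + (β+1)I_B·R_E, so I_B = (0.953 − 0.7) / (3.72 + 251×1.2) = 0.000831 mA.
I_C = β·I_B = 250×0.000831 = 0.208 mA, and I_E = (β+1)I_B = 0.209 mA.
V_CE = V_CC − I_C·R_C − I_E·R_E = 21 − 0.208×2.2 − 0.209×1.2 = 20.3 V.
V_CE = 20.3 V > 0.2 V confirms active-region operation.

V_CE ≈ 20 V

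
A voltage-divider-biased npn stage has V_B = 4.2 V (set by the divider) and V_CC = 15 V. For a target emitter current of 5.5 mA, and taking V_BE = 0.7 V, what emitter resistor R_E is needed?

V_E = V_B − V_BE = 4.2 − 0.7 = 3.5 V.
R_E = V_E / I_E = 3.5 / 5.5 = 0.636 kΩ.

R_E ≈ 0.64 kΩ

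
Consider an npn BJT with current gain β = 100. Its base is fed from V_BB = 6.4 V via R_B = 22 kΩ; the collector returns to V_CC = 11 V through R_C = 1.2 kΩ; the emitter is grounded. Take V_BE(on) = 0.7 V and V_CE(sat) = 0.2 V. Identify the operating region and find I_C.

saturation; I_C ≈ 9 mA

Assume active: I_B = (6.4 − 0.7)/22 = 0.259 mA, giving I_C = β·I_B = 25.9 mA.
But then V_CE = 11 − 25.9×1.2 = -20.1 V < V_CE(sat) = 0.2 V — impossible in the active region.
So the transistor is saturated. With V_CE = 0.2 V, I_C = (V_CC − 0.2)/R_C = 10.8/1.2 = 9 mA.
Check: β·I_B = 25.9 mA > I_C = 9 mA, confirming saturation.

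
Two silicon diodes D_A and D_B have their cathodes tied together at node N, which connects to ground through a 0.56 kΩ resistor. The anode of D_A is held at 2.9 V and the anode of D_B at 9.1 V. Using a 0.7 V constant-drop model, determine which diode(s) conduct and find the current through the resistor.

Only D_B conducts; I_R ≈ 15 mA

Assume both conduct. Then node N would need to be at both 2.9−0.7 = 2.2 V and 9.1−0.7 = 8.4 V, which is impossible.
Assume only D_B conducts: V_N = 9.1 − 0.7 = 8.4 V, so I_R = 8.4/0.56 = 15 mA.
Check D_A: its anode-to-cathode voltage is 2.9 − 8.4 = -5.5 V < 0.7 V, so it is off. The assumption is consistent.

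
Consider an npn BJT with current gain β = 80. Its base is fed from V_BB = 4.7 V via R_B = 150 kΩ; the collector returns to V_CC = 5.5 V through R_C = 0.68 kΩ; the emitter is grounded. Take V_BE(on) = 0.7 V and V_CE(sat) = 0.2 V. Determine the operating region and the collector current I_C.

Assume active. Base-emitter loop: I_B = (V_BB − V_BE)/R_B = (4.7 − 0.7)/150 = 0.0267 mA.
I_C = β·I_B = 80×0.0267 = 2.13 mA.
V_CE = V_CC − I_C·R_C = 5.5 − 2.13×0.68 = 4.05 V > V_CE(sat), so the active-region assumption holds.

active; I_C ≈ 2.1 mA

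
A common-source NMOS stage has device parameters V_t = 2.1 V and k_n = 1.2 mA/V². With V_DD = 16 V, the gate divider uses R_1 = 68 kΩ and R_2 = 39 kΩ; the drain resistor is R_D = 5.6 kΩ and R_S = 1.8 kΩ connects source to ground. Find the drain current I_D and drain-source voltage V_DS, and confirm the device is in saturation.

I_D ≈ 1.3 mA, V_DS ≈ 6.6 V

V_G = V_DD·R_2/(R_1+R_2) = 16×39/107 = 5.83 V.
Assume saturation: I_D = (k_n/2)(V_GS − V_t)² with V_GS = V_G − I_D·R_S = 5.83 − 1.8·I_D.
Substituting gives 1.94·I_D² − 9.06·I_D + 8.36 = 0, with roots I_D = 1.27 or 3.39 mA.
The root I_D = 3.39 mA gives V_GS = -0.279 V ≤ V_t, so take I_D = 1.27 mA.
Then V_GS = 3.55 V and V_DS = V_DD − I_D(R_D+R_S) = 16 − 1.27×7.4 = 6.63 V.
Saturation requires V_DS ≥ V_GS − V_t = 1.45 V; 6.63 ≥ 1.45 ✓.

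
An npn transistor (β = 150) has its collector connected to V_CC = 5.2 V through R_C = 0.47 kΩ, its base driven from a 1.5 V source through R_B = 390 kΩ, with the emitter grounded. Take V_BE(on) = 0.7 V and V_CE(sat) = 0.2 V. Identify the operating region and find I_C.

Assume active. Base-emitter loop: I_B = (V_BB − V_BE)/R_B = (1.5 − 0.7)/390 = 0.00205 mA.
I_C = β·I_B = 150×0.00205 = 0.308 mA.
V_CE = V_CC − I_C·R_C = 5.2 − 0.308×0.47 = 5.06 V > V_CE(sat), so the active-region assumption holds.

active; I_C ≈ 0.31 mA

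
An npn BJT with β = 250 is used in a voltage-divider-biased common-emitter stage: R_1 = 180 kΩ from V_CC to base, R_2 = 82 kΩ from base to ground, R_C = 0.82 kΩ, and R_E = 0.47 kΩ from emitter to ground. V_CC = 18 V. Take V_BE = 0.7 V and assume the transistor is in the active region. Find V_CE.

Thevenize the base divider: V_Th = V_CC·R_2/(R_1+R_2) = 18×82/262 = 5.63 V, R_Th = R_1‖R_2 = 56.3 kΩ.
Base-emitter loop: V_Th = I_B·R_Th + V_BE + (β+1)I_B·R_E, so I_B = (5.63 − 0.7) / (56.3 + 251×0.47) = 0.0283 mA.
I_C = β·I_B = 250×0.0283 = 7.08 mA, and I_E = (β+1)I_B = 7.1 mA.
V_CE = V_CC − I_C·R_C − I_E·R_E = 18 − 7.08×0.82 − 7.1×0.47 = 8.86 V.
V_CE = 8.86 V > 0.2 V confirms active-region operation.

V_CE ≈ 8.9 V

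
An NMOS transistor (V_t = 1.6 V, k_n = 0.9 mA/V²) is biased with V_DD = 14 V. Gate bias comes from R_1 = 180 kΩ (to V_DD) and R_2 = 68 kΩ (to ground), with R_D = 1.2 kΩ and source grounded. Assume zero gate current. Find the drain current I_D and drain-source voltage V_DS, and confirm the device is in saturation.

I_D ≈ 2.3 mA, V_DS ≈ 11 V

V_G = V_DD·R_2/(R_1+R_2) = 14×68/248 = 3.84 V. With the source grounded, V_GS = V_G = 3.84 V.
Assume saturation: I_D = (k_n/2)(V_GS − V_t)² = (0.9/2)×(3.84 − 1.6)² = 0.45×2.24² = 2.26 mA.
V_DS = V_DD − I_D·R_D = 14 − 2.26×1.2 = 11.3 V.
Saturation requires V_DS ≥ V_GS − V_t = 2.24 V; 11.3 ≥ 2.24 ✓.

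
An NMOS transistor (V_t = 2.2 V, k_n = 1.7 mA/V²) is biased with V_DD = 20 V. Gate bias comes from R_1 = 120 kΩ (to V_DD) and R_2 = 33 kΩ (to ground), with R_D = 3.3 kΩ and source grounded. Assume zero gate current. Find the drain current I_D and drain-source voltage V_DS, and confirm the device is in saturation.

I_D ≈ 3.8 mA, V_DS ≈ 7.5 V

V_G = V_DD·R_2/(R_1+R_2) = 20×33/153 = 4.31 V. With the source grounded, V_GS = V_G = 4.31 V.
Assume saturation: I_D = (k_n/2)(V_GS − V_t)² = (1.7/2)×(4.31 − 2.2)² = 0.85×2.11² = 3.8 mA.
V_DS = V_DD − I_D·R_D = 20 − 3.8×3.3 = 7.47 V.
Saturation requires V_DS ≥ V_GS − V_t = 2.11 V; 7.47 ≥ 2.11 ✓.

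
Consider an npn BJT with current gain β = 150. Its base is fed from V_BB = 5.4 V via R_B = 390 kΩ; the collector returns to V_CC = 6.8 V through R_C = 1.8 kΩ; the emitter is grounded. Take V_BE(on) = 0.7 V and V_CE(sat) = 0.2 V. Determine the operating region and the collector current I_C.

Assume active. Base-emitter loop: I_B = (V_BB − V_BE)/R_B = (5.4 − 0.7)/390 = 0.0121 mA.
I_C = β·I_B = 150×0.0121 = 1.81 mA.
V_CE = V_CC − I_C·R_C = 6.8 − 1.81×1.8 = 3.55 V > V_CE(sat), so the active-region assumption holds.

active; I_C ≈ 1.8 mA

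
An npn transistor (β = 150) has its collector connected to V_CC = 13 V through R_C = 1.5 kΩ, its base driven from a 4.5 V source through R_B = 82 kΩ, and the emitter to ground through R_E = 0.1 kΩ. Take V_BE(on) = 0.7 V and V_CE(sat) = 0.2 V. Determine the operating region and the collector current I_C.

Assume active. Base-emitter loop: I_B = (V_BB − V_BE)/(R_B + (β+1)R_E) = (4.5 − 0.7)/(82 + 151×0.1) = 0.0391 mA.
I_C = β·I_B = 150×0.0391 = 5.87 mA.
V_CE = V_CC − I_C·R_C − I_E·R_E = 13 − 5.87×1.5 − 5.91×0.1 = 3.6 V > V_CE(sat), so the active-region assumption holds.

active; I_C ≈ 5.9 mA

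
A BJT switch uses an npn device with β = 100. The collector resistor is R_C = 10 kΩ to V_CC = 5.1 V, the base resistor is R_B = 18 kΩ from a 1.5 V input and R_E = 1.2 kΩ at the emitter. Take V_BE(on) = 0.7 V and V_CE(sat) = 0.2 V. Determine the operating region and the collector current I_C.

Assume active: I_B = (1.5 − 0.7)/(18 + 101×1.2) = 0.00575 mA, I_C = β·I_B = 0.575 mA.
Then V_CE = 5.1 − 0.575×10 − 0.58×1.2 = -1.34 V < 0.2 V — the active assumption fails.
Re-solve with V_CE = 0.2 V. KCL at the emitter: V_E/R_E = (V_BB−0.7−V_E)/R_B + (V_CC−0.2−V_E)/R_C, giving V_E = 0.54 V.
I_C = (V_CC − 0.2 − V_E)/R_C = (4.9 − 0.54)/10 = 0.436 mA.
Check: I_B = (0.8 − 0.54)/18 = 0.0144 mA, and β·I_B = 1.44 mA > I_C, confirming saturation.

saturation; I_C ≈ 0.44 mA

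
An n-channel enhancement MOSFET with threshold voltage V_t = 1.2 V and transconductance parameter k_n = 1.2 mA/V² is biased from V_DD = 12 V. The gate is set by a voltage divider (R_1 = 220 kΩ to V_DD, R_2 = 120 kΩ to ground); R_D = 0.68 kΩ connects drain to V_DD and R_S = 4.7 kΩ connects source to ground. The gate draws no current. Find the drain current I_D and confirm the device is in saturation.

I_D ≈ 0.46 mA

V_G = V_DD·R_2/(R_1+R_2) = 12×120/340 = 4.24 V.
Assume saturation: I_D = (k_n/2)(V_GS − V_t)² with V_GS = V_G − I_D·R_S = 4.24 − 4.7·I_D.
Substituting gives 13.3·I_D² − 18.1·I_D + 5.53 = 0, with roots I_D = 0.46 or 0.907 mA.
The root I_D = 0.907 mA gives V_GS = -0.0298 V ≤ V_t, so take I_D = 0.46 mA.
Then V_GS = 2.08 V and V_DS = V_DD − I_D(R_D+R_S) = 12 − 0.46×5.38 = 9.53 V.
Saturation requires V_DS ≥ V_GS − V_t = 0.875 V; 9.53 ≥ 0.875 ✓.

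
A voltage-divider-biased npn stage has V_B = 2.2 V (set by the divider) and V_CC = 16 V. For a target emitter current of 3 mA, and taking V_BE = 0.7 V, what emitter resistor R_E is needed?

R_E ≈ 0.5 kΩ

V_E = V_B − V_BE = 2.2 − 0.7 = 1.5 V.
R_E = V_E / I_E = 1.5 / 3 = 0.5 kΩ.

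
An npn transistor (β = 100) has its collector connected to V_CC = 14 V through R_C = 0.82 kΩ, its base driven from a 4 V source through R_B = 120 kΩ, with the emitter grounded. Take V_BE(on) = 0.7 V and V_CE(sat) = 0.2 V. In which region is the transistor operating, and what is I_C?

Assume active. Base-emitter loop: I_B = (V_BB − V_BE)/R_B = (4 − 0.7)/120 = 0.0275 mA.
I_C = β·I_B = 100×0.0275 = 2.75 mA.
V_CE = V_CC − I_C·R_C = 14 − 2.75×0.82 = 11.7 V > V_CE(sat), so the active-region assumption holds.

active; I_C ≈ 2.8 mA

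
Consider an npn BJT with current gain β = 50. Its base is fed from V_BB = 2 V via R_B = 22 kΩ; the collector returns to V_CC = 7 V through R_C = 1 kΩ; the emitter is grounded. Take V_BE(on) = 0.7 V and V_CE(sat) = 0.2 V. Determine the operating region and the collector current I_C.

active; I_C ≈ 3 mA

Assume active. Base-emitter loop: I_B = (V_BB − V_BE)/R_B = (2 − 0.7)/22 = 0.0591 mA.
I_C = β·I_B = 50×0.0591 = 2.95 mA.
V_CE = V_CC − I_C·R_C = 7 − 2.95×1 = 4.05 V > V_CE(sat), so the active-region assumption holds.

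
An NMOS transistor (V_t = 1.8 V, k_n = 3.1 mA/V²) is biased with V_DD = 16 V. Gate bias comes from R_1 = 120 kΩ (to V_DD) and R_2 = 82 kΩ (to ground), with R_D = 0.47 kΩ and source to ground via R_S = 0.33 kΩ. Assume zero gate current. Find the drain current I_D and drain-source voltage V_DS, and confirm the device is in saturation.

I_D ≈ 7.5 mA, V_DS ≈ 10 V

V_G = V_DD·R_2/(R_1+R_2) = 16×82/202 = 6.5 V.
Assume saturation: I_D = (k_n/2)(V_GS − V_t)² with V_GS = V_G − I_D·R_S = 6.5 − 0.33·I_D.
Substituting gives 0.169·I_D² − 5.8·I_D + 34.2 = 0, with roots I_D = 7.54 or 26.8 mA.
The root I_D = 26.8 mA gives V_GS = -2.36 V ≤ V_t, so take I_D = 7.54 mA.
Then V_GS = 4.01 V and V_DS = V_DD − I_D(R_D+R_S) = 16 − 7.54×0.8 = 9.97 V.
Saturation requires V_DS ≥ V_GS − V_t = 2.21 V; 9.97 ≥ 2.21 ✓.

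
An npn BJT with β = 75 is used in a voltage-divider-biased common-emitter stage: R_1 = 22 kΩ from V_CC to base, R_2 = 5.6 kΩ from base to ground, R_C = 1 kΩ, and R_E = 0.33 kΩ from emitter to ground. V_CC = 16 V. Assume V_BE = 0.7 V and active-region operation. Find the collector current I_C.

I_C ≈ 6.5 mA

Thevenize the base divider: V_Th = V_CC·R_2/(R_1+R_2) = 16×5.6/27.6 = 3.25 V, R_Th = R_1‖R_2 = 4.46 kΩ.
Base-emitter loop: V_Th = I_B·R_Th + V_BE + (β+1)I_B·R_E, so I_B = (3.25 − 0.7) / (4.46 + 76×0.33) = 0.0862 mA.
I_C = β·I_B = 75×0.0862 = 6.46 mA, and I_E = (β+1)I_B = 6.55 mA.
V_CE = V_CC − I_C·R_C − I_E·R_E = 16 − 6.46×1 − 6.55×0.33 = 7.37 V.
V_CE = 7.37 V > 0.2 V confirms active-region operation.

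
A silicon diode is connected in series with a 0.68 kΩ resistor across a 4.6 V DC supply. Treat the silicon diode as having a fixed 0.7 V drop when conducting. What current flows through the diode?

KVL around the loop: 4.6 = V_D + I·R = 0.7 + I × 0.68 kΩ.
So I = (4.6 − 0.7) / 0.68 kΩ = 3.9 / 0.68 = 5.74 mA.

I ≈ 5.7 mA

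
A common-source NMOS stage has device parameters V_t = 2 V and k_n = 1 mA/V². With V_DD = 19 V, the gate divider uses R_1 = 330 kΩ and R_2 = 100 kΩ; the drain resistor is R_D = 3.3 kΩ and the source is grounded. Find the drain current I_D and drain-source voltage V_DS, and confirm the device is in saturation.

V_G = V_DD·R_2/(R_1+R_2) = 19×100/430 = 4.42 V. With the source grounded, V_GS = V_G = 4.42 V.
Assume saturation: I_D = (k_n/2)(V_GS − V_t)² = (1/2)×(4.42 − 2)² = 0.5×2.42² = 2.92 mA.
V_DS = V_DD − I_D·R_D = 19 − 2.92×3.3 = 9.35 V.
Saturation requires V_DS ≥ V_GS − V_t = 2.42 V; 9.35 ≥ 2.42 ✓.

I_D ≈ 2.9 mA, V_DS ≈ 9.3 V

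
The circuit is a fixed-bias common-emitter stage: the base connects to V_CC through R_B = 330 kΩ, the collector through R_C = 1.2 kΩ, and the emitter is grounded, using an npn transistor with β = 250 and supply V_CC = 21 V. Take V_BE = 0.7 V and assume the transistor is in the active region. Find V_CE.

V_CE ≈ 2.5 V

Base loop: V_CC = I_B·R_B + V_BE, so I_B = (21 − 0.7)/330 kΩ = 0.0615 mA.
In the active region I_C = β·I_B = 250 × 0.0615 = 15.4 mA.
Collector loop: V_CE = V_CC − I_C·R_C = 21 − 15.4×1.2 = 2.55 V.
Since V_CE = 2.55 V > V_CE(sat) ≈ 0.2 V, the transistor is in the active region as assumed.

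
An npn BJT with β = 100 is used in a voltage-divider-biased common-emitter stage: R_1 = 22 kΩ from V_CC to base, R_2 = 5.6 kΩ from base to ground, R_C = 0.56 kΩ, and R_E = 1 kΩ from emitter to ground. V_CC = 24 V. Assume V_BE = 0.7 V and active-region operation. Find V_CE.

Thevenize the base divider: V_Th = V_CC·R_2/(R_1+R_2) = 24×5.6/27.6 = 4.87 V, R_Th = R_1‖R_2 = 4.46 kΩ.
Base-emitter loop: V_Th = I_B·R_Th + V_BE + (β+1)I_B·R_E, so I_B = (4.87 − 0.7) / (4.46 + 101×1) = 0.0395 mA.
I_C = β·I_B = 100×0.0395 = 3.95 mA, and I_E = (β+1)I_B = 3.99 mA.
V_CE = V_CC − I_C·R_C − I_E·R_E = 24 − 3.95×0.56 − 3.99×1 = 17.8 V.
V_CE = 17.8 V > 0.2 V confirms active-region operation.

V_CE ≈ 18 V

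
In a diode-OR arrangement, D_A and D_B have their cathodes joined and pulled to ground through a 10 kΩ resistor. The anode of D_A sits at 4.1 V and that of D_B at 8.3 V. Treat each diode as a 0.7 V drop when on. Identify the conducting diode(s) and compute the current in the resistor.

Assume both conduct. Then node N would need to be at both 4.1−0.7 = 3.4 V and 8.3−0.7 = 7.6 V, which is impossible.
Assume only D_B conducts: V_N = 8.3 − 0.7 = 7.6 V, so I_R = 7.6/10 = 0.76 mA.
Check D_A: its anode-to-cathode voltage is 4.1 − 7.6 = -3.5 V < 0.7 V, so it is off. The assumption is consistent.

Only D_B conducts; I_R ≈ 0.76 mA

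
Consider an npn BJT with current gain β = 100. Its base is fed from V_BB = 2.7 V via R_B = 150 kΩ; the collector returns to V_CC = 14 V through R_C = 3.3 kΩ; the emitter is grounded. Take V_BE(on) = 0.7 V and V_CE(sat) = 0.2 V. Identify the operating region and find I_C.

active; I_C ≈ 1.3 mA

Assume active. Base-emitter loop: I_B = (V_BB − V_BE)/R_B = (2.7 − 0.7)/150 = 0.0133 mA.
I_C = β·I_B = 100×0.0133 = 1.33 mA.
V_CE = V_CC − I_C·R_C = 14 − 1.33×3.3 = 9.6 V > V_CE(sat), so the active-region assumption holds.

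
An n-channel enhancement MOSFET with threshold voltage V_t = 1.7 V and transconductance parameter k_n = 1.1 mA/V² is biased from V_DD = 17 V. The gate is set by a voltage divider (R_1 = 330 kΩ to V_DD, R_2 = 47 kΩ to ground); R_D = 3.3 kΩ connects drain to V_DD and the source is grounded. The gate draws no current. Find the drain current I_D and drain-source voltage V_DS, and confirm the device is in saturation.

V_G = V_DD·R_2/(R_1+R_2) = 17×47/377 = 2.12 V. With the source grounded, V_GS = V_G = 2.12 V.
Assume saturation: I_D = (k_n/2)(V_GS − V_t)² = (1.1/2)×(2.12 − 1.7)² = 0.55×0.419² = 0.0967 mA.
V_DS = V_DD − I_D·R_D = 17 − 0.0967×3.3 = 16.7 V.
Saturation requires V_DS ≥ V_GS − V_t = 0.419 V; 16.7 ≥ 0.419 ✓.

I_D ≈ 0.097 mA, V_DS ≈ 17 V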